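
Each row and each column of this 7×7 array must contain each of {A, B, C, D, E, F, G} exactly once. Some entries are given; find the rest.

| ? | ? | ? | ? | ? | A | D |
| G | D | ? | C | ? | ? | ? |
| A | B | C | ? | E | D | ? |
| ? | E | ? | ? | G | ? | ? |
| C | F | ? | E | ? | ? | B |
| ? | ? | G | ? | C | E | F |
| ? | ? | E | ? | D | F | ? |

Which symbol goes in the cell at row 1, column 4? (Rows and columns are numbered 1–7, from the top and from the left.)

G

Cell (r2,c6): row 2 has {C,D,G}; column 6 has {A,D,E,F} → B.
Cell (r3,c7): row 3 has {A,B,C,D,E}; column 7 has {B,D,F} → G.
Cell (r4,c6): row 4 has {E,G}; column 6 has {A,B,D,E,F} → C.
Cell (r4,c7): row 4 has {C,E,G}; column 7 has {B,D,F,G} → A.
Cell (r5,c5): row 5 has {B,C,E,F}; column 5 has {C,D,E,G} → A.
Cell (r5,c6): row 5 has {A,B,C,E,F}; column 6 has {A,B,C,D,E,F} → G.
Cell (r6,c2): row 6 has {C,E,F,G}; column 2 has {B,D,E,F} → A.
Cell (r7,c1): row 7 has {D,E,F}; column 1 has {A,C,G} → B.
Cell (r7,c7): row 7 has {B,D,E,F}; column 7 has {A,B,D,F,G} → C.
Cell (r2,c5): row 2 has {B,C,D,G}; column 5 has {A,C,D,E,G} → F.
Cell (r2,c7): row 2 has {B,C,D,F,G}; column 7 has {A,B,C,D,F,G} → E.
Cell (r3,c4): row 3 has {A,B,C,D,E,G}; column 4 has {C,E} → F.
Cell (r5,c3): row 5 has {A,B,C,E,F,G}; column 3 has {C,E,G} → D.
Cell (r6,c1): row 6 has {A,C,E,F,G}; column 1 has {A,B,C,G} → D.
Cell (r6,c4): row 6 has {A,C,D,E,F,G}; column 4 has {C,E,F} → B.
Cell (r7,c2): row 7 has {B,C,D,E,F}; column 2 has {A,B,D,E,F} → G.
Cell (r7,c4): row 7 has {B,C,D,E,F,G}; column 4 has {B,C,E,F} → A.
Cell (r1,c2): row 1 has {A,D}; column 2 has {A,B,D,E,F,G} → C.
Cell (r1,c4): row 1 has {A,C,D}; column 4 has {A,B,C,E,F} → G.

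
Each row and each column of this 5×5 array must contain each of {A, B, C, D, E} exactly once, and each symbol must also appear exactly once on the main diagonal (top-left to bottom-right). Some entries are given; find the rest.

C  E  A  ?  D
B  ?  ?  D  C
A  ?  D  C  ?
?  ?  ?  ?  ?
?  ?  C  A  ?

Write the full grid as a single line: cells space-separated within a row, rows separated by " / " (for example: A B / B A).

C E A B D / B A E D C / A B D C E / D C B E A / E D C A B

row 1 has {A,C,D,E}; column 4 has {A,C,D} — only B is left for (r1,c4).
row 2 has {B,C,D}; column 2 has {E}; the diagonal has {C,D} — only A is left for (r2,c2).
row 2 has {A,B,C,D}; column 3 has {A,C,D} — only E is left for (r2,c3).
row 3 has {A,C,D}; column 2 has {A,E} — only B is left for (r3,c2).
row 3 has {A,B,C,D}; column 5 has {C,D} — only E is left for (r3,c5).
row 4 is empty so far; column 3 has {A,C,D,E} — only B is left for (r4,c3).
row 4 has {B}; column 4 has {A,B,C,D}; the diagonal has {A,C,D} — only E is left for (r4,c4).
row 4 has {B,E}; column 5 has {C,D,E} — only A is left for (r4,c5).
row 5 has {A,C}; column 2 has {A,B,E} — only D is left for (r5,c2).
row 5 has {A,C,D}; column 5 has {A,C,D,E}; the diagonal has {A,C,D,E} — only B is left for (r5,c5).
row 4 has {A,B,E}; column 1 has {A,B,C} — only D is left for (r4,c1).
row 4 has {A,B,D,E}; column 2 has {A,B,D,E} — only C is left for (r4,c2).
row 5 has {A,B,C,D}; column 1 has {A,B,C,D} — only E is left for (r5,c1).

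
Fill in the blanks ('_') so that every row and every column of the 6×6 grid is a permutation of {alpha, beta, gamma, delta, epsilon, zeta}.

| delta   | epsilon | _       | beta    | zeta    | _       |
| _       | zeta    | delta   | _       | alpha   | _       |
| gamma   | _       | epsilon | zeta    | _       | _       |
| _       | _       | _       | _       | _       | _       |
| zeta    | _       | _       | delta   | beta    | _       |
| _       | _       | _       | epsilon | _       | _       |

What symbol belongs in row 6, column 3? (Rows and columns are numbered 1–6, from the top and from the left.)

beta

At row 2, column 4: row 2 has {alpha,delta,zeta}; column 4 has {beta,delta,epsilon,zeta}; that leaves gamma.
At row 3, column 5: row 3 has {gamma,epsilon,zeta}; column 5 has {alpha,beta,zeta}; that leaves delta.
At row 4, column 4: row 4 is empty so far; column 4 has {beta,gamma,delta,epsilon,zeta}; that leaves alpha.
At row 6, column 5: row 6 has {epsilon}; column 5 has {alpha,beta,delta,zeta}; that leaves gamma.
At row 4, column 5: row 4 has {alpha}; column 5 has {alpha,beta,gamma,delta,zeta}; that leaves epsilon.
At row 4, column 1: row 4 has {alpha,epsilon}; column 1 has {gamma,delta,zeta}; that leaves beta.
At row 6, column 1: row 6 has {gamma,epsilon}; column 1 has {beta,gamma,delta,zeta}; that leaves alpha.
At row 2, column 1: row 2 has {alpha,gamma,delta,zeta}; column 1 has {alpha,beta,gamma,delta,zeta}; that leaves epsilon.
At row 2, column 6: row 2 has {alpha,gamma,delta,epsilon,zeta}; column 6 is empty so far; that leaves beta.
At row 3, column 6: row 3 has {gamma,delta,epsilon,zeta}; column 6 has {beta}; that leaves alpha.
At row 1, column 6: row 1 has {beta,delta,epsilon,zeta}; column 6 has {alpha,beta}; that leaves gamma.
At row 3, column 2: row 3 has {alpha,gamma,delta,epsilon,zeta}; column 2 has {epsilon,zeta}; that leaves beta.
At row 5, column 6: row 5 has {beta,delta,zeta}; column 6 has {alpha,beta,gamma}; that leaves epsilon.
At row 6, column 2: row 6 has {alpha,gamma,epsilon}; column 2 has {beta,epsilon,zeta}; that leaves delta.
At row 6, column 6: row 6 has {alpha,gamma,delta,epsilon}; column 6 has {alpha,beta,gamma,epsilon}; that leaves zeta.
At row 1, column 3: row 1 has {beta,gamma,delta,epsilon,zeta}; column 3 has {delta,epsilon}; that leaves alpha.
At row 4, column 2: row 4 has {alpha,beta,epsilon}; column 2 has {beta,delta,epsilon,zeta}; that leaves gamma.
At row 4, column 3: row 4 has {alpha,beta,gamma,epsilon}; column 3 has {alpha,delta,epsilon}; that leaves zeta.
At row 4, column 6: row 4 has {alpha,beta,gamma,epsilon,zeta}; column 6 has {alpha,beta,gamma,epsilon,zeta}; that leaves delta.
At row 5, column 2: row 5 has {beta,delta,epsilon,zeta}; column 2 has {beta,gamma,delta,epsilon,zeta}; that leaves alpha.
At row 5, column 3: row 5 has {alpha,beta,delta,epsilon,zeta}; column 3 has {alpha,delta,epsilon,zeta}; that leaves gamma.
At row 6, column 3: row 6 has {alpha,gamma,delta,epsilon,zeta}; column 3 has {alpha,gamma,delta,epsilon,zeta}; that leaves beta.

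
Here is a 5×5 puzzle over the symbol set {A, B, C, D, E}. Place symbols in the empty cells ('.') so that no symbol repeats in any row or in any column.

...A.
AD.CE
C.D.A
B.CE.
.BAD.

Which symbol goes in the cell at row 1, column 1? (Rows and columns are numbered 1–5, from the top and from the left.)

D

Cell (r2,c3): row 2 has {A,C,D,E}; column 3 has {A,C,D} → B.
Cell (r3,c2): row 3 has {A,C,D}; column 2 has {B,D} → E.
Cell (r3,c4): row 3 has {A,C,D,E}; column 4 has {A,C,D,E} → B.
Cell (r4,c2): row 4 has {B,C,E}; column 2 has {B,D,E} → A.
Cell (r4,c5): row 4 has {A,B,C,E}; column 5 has {A,E} → D.
Cell (r5,c1): row 5 has {A,B,D}; column 1 has {A,B,C} → E.
Cell (r5,c5): row 5 has {A,B,D,E}; column 5 has {A,D,E} → C.
Cell (r1,c1): row 1 has {A}; column 1 has {A,B,C,E} → D.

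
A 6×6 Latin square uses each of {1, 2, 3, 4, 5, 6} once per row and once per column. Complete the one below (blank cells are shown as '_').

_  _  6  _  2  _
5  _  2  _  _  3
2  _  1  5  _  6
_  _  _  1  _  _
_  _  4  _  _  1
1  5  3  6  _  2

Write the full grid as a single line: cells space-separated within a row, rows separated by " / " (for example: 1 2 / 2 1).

4 1 6 3 2 5 / 5 6 2 4 1 3 / 2 4 1 5 3 6 / 3 2 5 1 6 4 / 6 3 4 2 5 1 / 1 5 3 6 4 2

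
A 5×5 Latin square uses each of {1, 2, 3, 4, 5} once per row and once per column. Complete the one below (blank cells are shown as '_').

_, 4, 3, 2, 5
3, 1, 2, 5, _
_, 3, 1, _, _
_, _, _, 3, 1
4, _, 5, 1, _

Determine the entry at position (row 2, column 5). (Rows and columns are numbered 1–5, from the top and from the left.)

4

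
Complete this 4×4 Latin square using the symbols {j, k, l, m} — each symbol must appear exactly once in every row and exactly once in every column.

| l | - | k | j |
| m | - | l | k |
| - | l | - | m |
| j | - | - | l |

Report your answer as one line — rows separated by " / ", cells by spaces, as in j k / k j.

At row 1, column 2: row 1 has {j,k,l}; column 2 has {l}; that leaves m.
At row 2, column 2: row 2 has {k,l,m}; column 2 has {l,m}; that leaves j.
At row 3, column 1: row 3 has {l,m}; column 1 has {j,l,m}; that leaves k.
At row 3, column 3: row 3 has {k,l,m}; column 3 has {k,l}; that leaves j.
At row 4, column 2: row 4 has {j,l}; column 2 has {j,l,m}; that leaves k.
At row 4, column 3: row 4 has {j,k,l}; column 3 has {j,k,l}; that leaves m.

l m k j / m j l k / k l j m / j k m l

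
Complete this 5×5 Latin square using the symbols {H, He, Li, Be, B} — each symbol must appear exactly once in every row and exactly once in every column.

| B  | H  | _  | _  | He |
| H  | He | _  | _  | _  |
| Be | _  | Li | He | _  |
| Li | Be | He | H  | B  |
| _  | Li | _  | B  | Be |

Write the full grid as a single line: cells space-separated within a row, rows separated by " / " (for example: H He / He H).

B H Be Li He / H He B Be Li / Be B Li He H / Li Be He H B / He Li H B Be

At row 1, column 3: row 1 has {H,He,B}; column 3 has {He,Li}; that leaves Be.
At row 1, column 4: row 1 has {H,He,Be,B}; column 4 has {H,He,B}; that leaves Li.
At row 2, column 3: row 2 has {H,He}; column 3 has {He,Li,Be}; that leaves B.
At row 2, column 4: row 2 has {H,He,B}; column 4 has {H,He,Li,B}; that leaves Be.
At row 2, column 5: row 2 has {H,He,Be,B}; column 5 has {He,Be,B}; that leaves Li.
At row 3, column 2: row 3 has {He,Li,Be}; column 2 has {H,He,Li,Be}; that leaves B.
At row 3, column 5: row 3 has {He,Li,Be,B}; column 5 has {He,Li,Be,B}; that leaves H.
At row 5, column 1: row 5 has {Li,Be,B}; column 1 has {H,Li,Be,B}; that leaves He.
At row 5, column 3: row 5 has {He,Li,Be,B}; column 3 has {He,Li,Be,B}; that leaves H.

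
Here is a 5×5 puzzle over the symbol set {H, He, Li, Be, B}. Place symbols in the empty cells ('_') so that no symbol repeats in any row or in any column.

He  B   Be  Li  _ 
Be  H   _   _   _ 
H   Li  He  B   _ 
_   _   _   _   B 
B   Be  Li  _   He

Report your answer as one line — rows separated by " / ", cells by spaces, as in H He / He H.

Cell (r1,c5): row 1 has {He,Li,Be,B}; column 5 has {He,B} → H.
Cell (r2,c3): row 2 has {H,Be}; column 3 has {He,Li,Be} → B.
Cell (r2,c4): row 2 has {H,Be,B}; column 4 has {Li,B} → He.
Cell (r2,c5): row 2 has {H,He,Be,B}; column 5 has {H,He,B} → Li.
Cell (r3,c5): row 3 has {H,He,Li,B}; column 5 has {H,He,Li,B} → Be.
Cell (r4,c1): row 4 has {B}; column 1 has {H,He,Be,B} → Li.
Cell (r4,c2): row 4 has {Li,B}; column 2 has {H,Li,Be,B} → He.
Cell (r4,c3): row 4 has {He,Li,B}; column 3 has {He,Li,Be,B} → H.
Cell (r4,c4): row 4 has {H,He,Li,B}; column 4 has {He,Li,B} → Be.
Cell (r5,c4): row 5 has {He,Li,Be,B}; column 4 has {He,Li,Be,B} → H.

He B Be Li H / Be H B He Li / H Li He B Be / Li He H Be B / B Be Li H He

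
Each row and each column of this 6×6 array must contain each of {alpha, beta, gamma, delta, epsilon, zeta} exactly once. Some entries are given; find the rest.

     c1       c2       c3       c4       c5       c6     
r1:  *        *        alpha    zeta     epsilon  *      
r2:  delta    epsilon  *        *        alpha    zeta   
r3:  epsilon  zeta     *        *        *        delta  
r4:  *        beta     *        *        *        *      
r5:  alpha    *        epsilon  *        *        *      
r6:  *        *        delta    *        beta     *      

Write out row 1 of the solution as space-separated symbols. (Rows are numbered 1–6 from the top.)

beta delta alpha zeta epsilon gamma

(r3,c5) = gamma
(r3,c3) = beta
(r3,c4) = alpha
(r2,c3) = gamma
(r2,c4) = beta
(r4,c3) = zeta
(r4,c5) = delta
(r5,c5) = zeta
(r4,c1) = gamma
(r4,c4) = epsilon
(r4,c6) = alpha
(r6,c1) = zeta
(r6,c4) = gamma
(r6,c6) = epsilon
(r1,c1) = beta
(r1,c6) = gamma
(r5,c4) = delta
(r5,c6) = beta
(r6,c2) = alpha
(r1,c2) = delta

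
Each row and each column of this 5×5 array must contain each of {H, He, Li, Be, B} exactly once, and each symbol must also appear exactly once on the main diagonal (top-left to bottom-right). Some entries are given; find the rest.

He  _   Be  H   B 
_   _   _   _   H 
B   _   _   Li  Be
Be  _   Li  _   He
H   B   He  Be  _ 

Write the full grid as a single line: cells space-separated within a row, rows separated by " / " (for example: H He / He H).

(r1,c2) = Li
(r2,c1) = Li
(r2,c2) = Be
(r2,c3) = B
(r2,c4) = He
(r3,c3) = H
(r4,c2) = H
(r4,c4) = B
(r5,c5) = Li
(r3,c2) = He

He Li Be H B / Li Be B He H / B He H Li Be / Be H Li B He / H B He Be Li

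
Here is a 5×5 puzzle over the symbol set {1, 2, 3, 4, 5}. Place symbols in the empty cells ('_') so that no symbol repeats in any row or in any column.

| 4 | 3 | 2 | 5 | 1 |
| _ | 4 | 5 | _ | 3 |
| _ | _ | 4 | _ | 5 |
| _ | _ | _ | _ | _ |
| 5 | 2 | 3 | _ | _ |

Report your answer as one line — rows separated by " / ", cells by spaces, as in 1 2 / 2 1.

4 3 2 5 1 / 1 4 5 2 3 / 2 1 4 3 5 / 3 5 1 4 2 / 5 2 3 1 4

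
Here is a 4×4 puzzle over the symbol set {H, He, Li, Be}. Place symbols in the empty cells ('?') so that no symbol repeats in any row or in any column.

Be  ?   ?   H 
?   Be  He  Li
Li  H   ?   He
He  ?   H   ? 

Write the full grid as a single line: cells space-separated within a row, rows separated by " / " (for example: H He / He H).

(r1,c3): row 1 has {H,Be}; column 3 has {H,He}, so it must be Li.
(r2,c1): row 2 has {He,Li,Be}; column 1 has {He,Li,Be}, so it must be H.
(r3,c3): row 3 has {H,He,Li}; column 3 has {H,He,Li}, so it must be Be.
(r4,c2): row 4 has {H,He}; column 2 has {H,Be}, so it must be Li.
(r4,c4): row 4 has {H,He,Li}; column 4 has {H,He,Li}, so it must be Be.
(r1,c2): row 1 has {H,Li,Be}; column 2 has {H,Li,Be}, so it must be He.

Be He Li H / H Be He Li / Li H Be He / He Li H Be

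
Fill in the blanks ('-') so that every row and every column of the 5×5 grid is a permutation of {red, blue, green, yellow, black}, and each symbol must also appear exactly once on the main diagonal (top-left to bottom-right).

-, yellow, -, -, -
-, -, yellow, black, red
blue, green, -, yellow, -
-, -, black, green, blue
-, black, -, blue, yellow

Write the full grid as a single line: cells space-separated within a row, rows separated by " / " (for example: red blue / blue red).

(r1,c4) = red
(r2,c1) = green
(r2,c2) = blue
(r3,c3) = red
(r3,c5) = black
(r4,c2) = red
(r5,c1) = red
(r5,c3) = green
(r1,c1) = black
(r1,c3) = blue
(r1,c5) = green
(r4,c1) = yellow

black yellow blue red green / green blue yellow black red / blue green red yellow black / yellow red black green blue / red black green blue yellow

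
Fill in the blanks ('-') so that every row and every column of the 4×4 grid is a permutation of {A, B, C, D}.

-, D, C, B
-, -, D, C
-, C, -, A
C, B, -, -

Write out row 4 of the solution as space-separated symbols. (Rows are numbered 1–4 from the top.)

At row 1, column 1: row 1 has {B,C,D}; column 1 has {C}; that leaves A.
At row 2, column 1: row 2 has {C,D}; column 1 has {A,C}; that leaves B.
At row 2, column 2: row 2 has {B,C,D}; column 2 has {B,C,D}; that leaves A.
At row 3, column 1: row 3 has {A,C}; column 1 has {A,B,C}; that leaves D.
At row 3, column 3: row 3 has {A,C,D}; column 3 has {C,D}; that leaves B.
At row 4, column 3: row 4 has {B,C}; column 3 has {B,C,D}; that leaves A.
At row 4, column 4: row 4 has {A,B,C}; column 4 has {A,B,C}; that leaves D.

C B A D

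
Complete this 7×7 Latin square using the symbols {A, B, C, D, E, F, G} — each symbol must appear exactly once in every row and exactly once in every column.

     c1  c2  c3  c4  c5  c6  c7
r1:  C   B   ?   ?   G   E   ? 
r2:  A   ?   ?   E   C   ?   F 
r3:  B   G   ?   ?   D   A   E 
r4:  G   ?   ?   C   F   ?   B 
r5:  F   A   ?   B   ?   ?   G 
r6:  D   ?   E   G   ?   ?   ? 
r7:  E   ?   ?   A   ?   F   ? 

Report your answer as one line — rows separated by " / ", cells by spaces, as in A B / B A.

C B F D G E A / A D B E C G F / B G C F D A E / G E A C F D B / F A D B E C G / D F E G A B C / E C G A B F D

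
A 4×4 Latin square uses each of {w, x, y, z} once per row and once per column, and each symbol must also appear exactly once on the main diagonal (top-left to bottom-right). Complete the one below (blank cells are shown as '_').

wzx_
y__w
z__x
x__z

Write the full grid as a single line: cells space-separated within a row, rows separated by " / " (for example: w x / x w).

(r1,c4) = y
(r2,c2) = x
(r2,c3) = z
(r3,c3) = y
(r4,c3) = w
(r3,c2) = w
(r4,c2) = y

w z x y / y x z w / z w y x / x y w z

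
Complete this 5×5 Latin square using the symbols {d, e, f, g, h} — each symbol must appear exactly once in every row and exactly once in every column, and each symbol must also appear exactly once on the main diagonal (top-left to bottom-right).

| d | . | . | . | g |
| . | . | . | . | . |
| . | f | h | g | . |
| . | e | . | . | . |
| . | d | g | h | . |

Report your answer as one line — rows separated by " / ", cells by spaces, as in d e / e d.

d h f e g / h g e d f / e f h g d / g e d f h / f d g h e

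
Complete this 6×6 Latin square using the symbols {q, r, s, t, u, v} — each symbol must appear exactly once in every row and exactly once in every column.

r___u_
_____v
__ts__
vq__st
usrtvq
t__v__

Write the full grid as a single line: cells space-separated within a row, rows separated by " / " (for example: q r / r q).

r t v q u s / s r q u t v / q v t s r u / v q u r s t / u s r t v q / t u s v q r

Cell (r1,c4): row 1 has {r,u}; column 4 has {s,t,v} → q.
Cell (r1,c6): row 1 has {q,r,u}; column 6 has {q,t,v} → s.
Cell (r3,c1): row 3 has {s,t}; column 1 has {r,t,u,v} → q.
Cell (r3,c5): row 3 has {q,s,t}; column 5 has {s,u,v} → r.
Cell (r3,c6): row 3 has {q,r,s,t}; column 6 has {q,s,t,v} → u.
Cell (r4,c3): row 4 has {q,s,t,v}; column 3 has {r,t} → u.
Cell (r4,c4): row 4 has {q,s,t,u,v}; column 4 has {q,s,t,v} → r.
Cell (r6,c5): row 6 has {t,v}; column 5 has {r,s,u,v} → q.
Cell (r6,c6): row 6 has {q,t,v}; column 6 has {q,s,t,u,v} → r.
Cell (r1,c3): row 1 has {q,r,s,u}; column 3 has {r,t,u} → v.
Cell (r2,c1): row 2 has {v}; column 1 has {q,r,t,u,v} → s.
Cell (r2,c3): row 2 has {s,v}; column 3 has {r,t,u,v} → q.
Cell (r2,c4): row 2 has {q,s,v}; column 4 has {q,r,s,t,v} → u.
Cell (r2,c5): row 2 has {q,s,u,v}; column 5 has {q,r,s,u,v} → t.
Cell (r3,c2): row 3 has {q,r,s,t,u}; column 2 has {q,s} → v.
Cell (r6,c2): row 6 has {q,r,t,v}; column 2 has {q,s,v} → u.
Cell (r6,c3): row 6 has {q,r,t,u,v}; column 3 has {q,r,t,u,v} → s.
Cell (r1,c2): row 1 has {q,r,s,u,v}; column 2 has {q,s,u,v} → t.
Cell (r2,c2): row 2 has {q,s,t,u,v}; column 2 has {q,s,t,u,v} → r.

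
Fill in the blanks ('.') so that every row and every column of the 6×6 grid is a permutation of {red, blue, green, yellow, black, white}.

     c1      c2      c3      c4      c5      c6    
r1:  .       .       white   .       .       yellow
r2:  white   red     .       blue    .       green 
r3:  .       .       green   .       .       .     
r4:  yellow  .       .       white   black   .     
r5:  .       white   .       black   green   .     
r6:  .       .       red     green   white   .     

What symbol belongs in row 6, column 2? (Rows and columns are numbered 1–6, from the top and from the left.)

(r1,c4) = red
(r1,c5) = blue
(r2,c5) = yellow
(r3,c4) = yellow
(r3,c5) = red
(r4,c3) = blue
(r4,c6) = red
(r5,c3) = yellow
(r5,c6) = blue
(r6,c6) = black
(r2,c3) = black
(r3,c6) = white
(r4,c2) = green
(r5,c1) = red
(r6,c1) = blue
(r6,c2) = yellow

yellow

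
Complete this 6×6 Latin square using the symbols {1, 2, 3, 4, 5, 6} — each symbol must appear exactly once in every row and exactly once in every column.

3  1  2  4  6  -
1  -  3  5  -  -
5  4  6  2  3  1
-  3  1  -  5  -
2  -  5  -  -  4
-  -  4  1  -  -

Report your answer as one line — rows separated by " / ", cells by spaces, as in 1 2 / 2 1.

3 1 2 4 6 5 / 1 2 3 5 4 6 / 5 4 6 2 3 1 / 4 3 1 6 5 2 / 2 6 5 3 1 4 / 6 5 4 1 2 3

At row 1, column 6: row 1 has {1,2,3,4,6}; column 6 has {1,4}; that leaves 5.
At row 4, column 4: row 4 has {1,3,5}; column 4 has {1,2,4,5}; that leaves 6.
At row 4, column 6: row 4 has {1,3,5,6}; column 6 has {1,4,5}; that leaves 2.
At row 5, column 2: row 5 has {2,4,5}; column 2 has {1,3,4}; that leaves 6.
At row 5, column 4: row 5 has {2,4,5,6}; column 4 has {1,2,4,5,6}; that leaves 3.
At row 5, column 5: row 5 has {2,3,4,5,6}; column 5 has {3,5,6}; that leaves 1.
At row 6, column 1: row 6 has {1,4}; column 1 has {1,2,3,5}; that leaves 6.
At row 6, column 5: row 6 has {1,4,6}; column 5 has {1,3,5,6}; that leaves 2.
At row 6, column 6: row 6 has {1,2,4,6}; column 6 has {1,2,4,5}; that leaves 3.
At row 2, column 2: row 2 has {1,3,5}; column 2 has {1,3,4,6}; that leaves 2.
At row 2, column 5: row 2 has {1,2,3,5}; column 5 has {1,2,3,5,6}; that leaves 4.
At row 2, column 6: row 2 has {1,2,3,4,5}; column 6 has {1,2,3,4,5}; that leaves 6.
At row 4, column 1: row 4 has {1,2,3,5,6}; column 1 has {1,2,3,5,6}; that leaves 4.
At row 6, column 2: row 6 has {1,2,3,4,6}; column 2 has {1,2,3,4,6}; that leaves 5.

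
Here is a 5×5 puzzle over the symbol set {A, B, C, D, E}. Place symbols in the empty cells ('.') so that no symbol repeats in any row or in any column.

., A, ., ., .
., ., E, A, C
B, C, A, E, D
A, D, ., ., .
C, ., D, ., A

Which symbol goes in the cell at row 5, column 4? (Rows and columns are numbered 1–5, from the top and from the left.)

(r2,c1) = D
(r2,c2) = B
(r5,c2) = E
(r5,c4) = B

B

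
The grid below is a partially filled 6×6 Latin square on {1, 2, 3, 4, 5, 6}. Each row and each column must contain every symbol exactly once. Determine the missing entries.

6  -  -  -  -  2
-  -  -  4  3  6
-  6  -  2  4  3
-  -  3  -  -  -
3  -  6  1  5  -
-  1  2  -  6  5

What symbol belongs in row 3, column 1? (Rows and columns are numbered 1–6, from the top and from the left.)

1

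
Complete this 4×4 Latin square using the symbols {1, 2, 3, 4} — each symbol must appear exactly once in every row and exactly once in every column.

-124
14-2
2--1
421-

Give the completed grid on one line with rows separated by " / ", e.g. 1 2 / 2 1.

3 1 2 4 / 1 4 3 2 / 2 3 4 1 / 4 2 1 3

(r1,c1) = 3
(r2,c3) = 3
(r3,c2) = 3
(r3,c3) = 4
(r4,c4) = 3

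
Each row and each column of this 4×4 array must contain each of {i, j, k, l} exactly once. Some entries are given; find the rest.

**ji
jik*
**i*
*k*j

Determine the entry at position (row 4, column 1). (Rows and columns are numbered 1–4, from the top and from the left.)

i

(r1,c2) = l
(r2,c4) = l
(r3,c2) = j
(r3,c4) = k
(r4,c3) = l
(r1,c1) = k
(r3,c1) = l
(r4,c1) = i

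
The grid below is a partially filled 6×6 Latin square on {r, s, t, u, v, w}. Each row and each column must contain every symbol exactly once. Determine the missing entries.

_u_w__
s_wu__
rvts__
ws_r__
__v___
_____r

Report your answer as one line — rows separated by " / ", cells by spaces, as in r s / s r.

v u r w t s / s t w u r v / r v t s w u / w s u r v t / u r v t s w / t w s v u r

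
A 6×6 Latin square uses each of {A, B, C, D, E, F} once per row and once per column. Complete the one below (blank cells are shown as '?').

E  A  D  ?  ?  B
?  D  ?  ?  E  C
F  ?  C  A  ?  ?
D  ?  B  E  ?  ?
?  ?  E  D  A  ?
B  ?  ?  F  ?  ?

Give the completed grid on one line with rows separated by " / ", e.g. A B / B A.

(r1,c4) = C
(r1,c5) = F
(r2,c1) = A
(r2,c3) = F
(r2,c4) = B
(r4,c5) = C
(r5,c1) = C
(r5,c6) = F
(r6,c3) = A
(r6,c5) = D
(r6,c6) = E
(r3,c5) = B
(r3,c6) = D
(r4,c2) = F
(r4,c6) = A
(r5,c2) = B
(r6,c2) = C
(r3,c2) = E

E A D C F B / A D F B E C / F E C A B D / D F B E C A / C B E D A F / B C A F D E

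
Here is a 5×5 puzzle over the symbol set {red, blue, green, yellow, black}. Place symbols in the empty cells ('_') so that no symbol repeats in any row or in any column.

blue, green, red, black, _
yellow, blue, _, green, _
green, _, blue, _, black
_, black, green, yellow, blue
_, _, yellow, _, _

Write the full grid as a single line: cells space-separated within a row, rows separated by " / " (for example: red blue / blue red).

(r1,c5) = yellow
(r2,c3) = black
(r2,c5) = red
(r3,c4) = red
(r4,c1) = red
(r5,c1) = black
(r5,c2) = red
(r5,c4) = blue
(r5,c5) = green
(r3,c2) = yellow

blue green red black yellow / yellow blue black green red / green yellow blue red black / red black green yellow blue / black red yellow blue green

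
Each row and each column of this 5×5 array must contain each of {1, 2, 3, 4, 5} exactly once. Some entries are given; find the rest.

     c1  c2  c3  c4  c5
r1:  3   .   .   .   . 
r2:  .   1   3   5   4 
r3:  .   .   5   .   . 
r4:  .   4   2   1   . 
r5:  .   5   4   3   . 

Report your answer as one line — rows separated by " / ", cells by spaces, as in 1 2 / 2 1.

(r1,c2) = 2
(r1,c3) = 1
(r1,c4) = 4
(r1,c5) = 5
(r2,c1) = 2
(r3,c2) = 3
(r3,c4) = 2
(r3,c5) = 1
(r4,c1) = 5
(r4,c5) = 3
(r5,c1) = 1
(r5,c5) = 2
(r3,c1) = 4

3 2 1 4 5 / 2 1 3 5 4 / 4 3 5 2 1 / 5 4 2 1 3 / 1 5 4 3 2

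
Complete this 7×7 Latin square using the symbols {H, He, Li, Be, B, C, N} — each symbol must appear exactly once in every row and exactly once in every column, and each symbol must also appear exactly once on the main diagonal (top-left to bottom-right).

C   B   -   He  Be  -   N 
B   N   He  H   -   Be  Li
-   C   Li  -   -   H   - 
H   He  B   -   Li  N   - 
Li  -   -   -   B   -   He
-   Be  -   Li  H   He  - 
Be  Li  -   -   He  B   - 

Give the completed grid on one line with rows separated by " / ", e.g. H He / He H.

(r1,c3) = H
(r1,c6) = Li
(r2,c5) = C
(r3,c5) = N
(r4,c4) = Be
(r4,c7) = C
(r5,c2) = H
(r5,c6) = C
(r6,c1) = N
(r6,c3) = C
(r6,c7) = B
(r7,c3) = N
(r7,c4) = C
(r7,c7) = H
(r3,c1) = He
(r3,c4) = B
(r3,c7) = Be
(r5,c3) = Be
(r5,c4) = N

C B H He Be Li N / B N He H C Be Li / He C Li B N H Be / H He B Be Li N C / Li H Be N B C He / N Be C Li H He B / Be Li N C He B H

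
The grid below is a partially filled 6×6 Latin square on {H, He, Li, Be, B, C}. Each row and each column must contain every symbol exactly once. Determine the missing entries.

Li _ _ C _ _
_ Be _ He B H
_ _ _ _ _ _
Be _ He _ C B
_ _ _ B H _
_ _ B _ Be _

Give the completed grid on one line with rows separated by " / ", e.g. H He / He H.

Li B H C He Be / C Be Li He B H / B H C Be Li He / Be Li He H C B / He C Be B H Li / H He B Li Be C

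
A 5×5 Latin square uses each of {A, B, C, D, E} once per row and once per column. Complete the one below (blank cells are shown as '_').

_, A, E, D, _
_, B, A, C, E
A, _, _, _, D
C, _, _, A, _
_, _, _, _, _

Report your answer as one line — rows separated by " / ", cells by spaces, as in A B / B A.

At row 1, column 1: row 1 has {A,D,E}; column 1 has {A,C}; that leaves B.
At row 1, column 5: row 1 has {A,B,D,E}; column 5 has {D,E}; that leaves C.
At row 2, column 1: row 2 has {A,B,C,E}; column 1 has {A,B,C}; that leaves D.
At row 4, column 5: row 4 has {A,C}; column 5 has {C,D,E}; that leaves B.
At row 5, column 1: row 5 is empty so far; column 1 has {A,B,C,D}; that leaves E.
At row 5, column 4: row 5 has {E}; column 4 has {A,C,D}; that leaves B.
At row 5, column 5: row 5 has {B,E}; column 5 has {B,C,D,E}; that leaves A.
At row 3, column 4: row 3 has {A,D}; column 4 has {A,B,C,D}; that leaves E.
At row 4, column 3: row 4 has {A,B,C}; column 3 has {A,E}; that leaves D.
At row 5, column 3: row 5 has {A,B,E}; column 3 has {A,D,E}; that leaves C.
At row 3, column 2: row 3 has {A,D,E}; column 2 has {A,B}; that leaves C.
At row 3, column 3: row 3 has {A,C,D,E}; column 3 has {A,C,D,E}; that leaves B.
At row 4, column 2: row 4 has {A,B,C,D}; column 2 has {A,B,C}; that leaves E.
At row 5, column 2: row 5 has {A,B,C,E}; column 2 has {A,B,C,E}; that leaves D.

B A E D C / D B A C E / A C B E D / C E D A B / E D C B A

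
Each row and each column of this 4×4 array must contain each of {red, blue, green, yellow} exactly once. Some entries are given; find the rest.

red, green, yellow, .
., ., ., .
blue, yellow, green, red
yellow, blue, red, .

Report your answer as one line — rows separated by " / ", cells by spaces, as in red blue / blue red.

row 1 has {red,green,yellow}; column 4 has {red} — only blue is left for (r1,c4).
row 2 is empty so far; column 1 has {red,blue,yellow} — only green is left for (r2,c1).
row 2 has {green}; column 2 has {blue,green,yellow} — only red is left for (r2,c2).
row 2 has {red,green}; column 3 has {red,green,yellow} — only blue is left for (r2,c3).
row 2 has {red,blue,green}; column 4 has {red,blue} — only yellow is left for (r2,c4).
row 4 has {red,blue,yellow}; column 4 has {red,blue,yellow} — only green is left for (r4,c4).

red green yellow blue / green red blue yellow / blue yellow green red / yellow blue red green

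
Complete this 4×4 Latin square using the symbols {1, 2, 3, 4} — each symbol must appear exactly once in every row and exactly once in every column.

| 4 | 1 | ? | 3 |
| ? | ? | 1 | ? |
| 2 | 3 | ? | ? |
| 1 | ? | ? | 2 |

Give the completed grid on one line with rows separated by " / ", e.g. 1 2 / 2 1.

4 1 2 3 / 3 2 1 4 / 2 3 4 1 / 1 4 3 2

(r1,c3): row 1 has {1,3,4}; column 3 has {1}, so it must be 2.
(r2,c1): row 2 has {1}; column 1 has {1,2,4}, so it must be 3.
(r2,c4): row 2 has {1,3}; column 4 has {2,3}, so it must be 4.
(r3,c3): row 3 has {2,3}; column 3 has {1,2}, so it must be 4.
(r3,c4): row 3 has {2,3,4}; column 4 has {2,3,4}, so it must be 1.
(r4,c2): row 4 has {1,2}; column 2 has {1,3}, so it must be 4.
(r4,c3): row 4 has {1,2,4}; column 3 has {1,2,4}, so it must be 3.
(r2,c2): row 2 has {1,3,4}; column 2 has {1,3,4}, so it must be 2.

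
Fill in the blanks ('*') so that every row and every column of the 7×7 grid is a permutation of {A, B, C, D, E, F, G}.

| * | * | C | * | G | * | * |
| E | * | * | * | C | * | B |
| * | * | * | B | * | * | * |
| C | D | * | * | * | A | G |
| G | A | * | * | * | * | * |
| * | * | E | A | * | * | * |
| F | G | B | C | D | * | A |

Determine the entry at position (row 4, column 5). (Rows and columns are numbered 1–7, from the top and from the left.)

row 2 has {B,C,E}; column 2 has {A,D,G} — only F is left for (r2,c2).
row 4 has {A,C,D,G}; column 3 has {B,C,E} — only F is left for (r4,c3).
row 4 has {A,C,D,F,G}; column 4 has {A,B,C} — only E is left for (r4,c4).
row 4 has {A,C,D,E,F,G}; column 5 has {C,D,G} — only B is left for (r4,c5).

B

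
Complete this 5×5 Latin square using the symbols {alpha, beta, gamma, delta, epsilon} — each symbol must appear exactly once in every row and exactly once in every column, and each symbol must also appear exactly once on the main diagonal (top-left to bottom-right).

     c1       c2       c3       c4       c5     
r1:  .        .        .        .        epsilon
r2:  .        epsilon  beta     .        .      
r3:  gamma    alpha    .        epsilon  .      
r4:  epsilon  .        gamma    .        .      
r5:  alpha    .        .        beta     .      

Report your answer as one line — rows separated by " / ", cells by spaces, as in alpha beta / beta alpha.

(r2,c1): row 2 has {beta,epsilon}; column 1 has {alpha,gamma,epsilon}, so it must be delta.
(r3,c3): row 3 has {alpha,gamma,epsilon}; column 3 has {beta,gamma}; the diagonal has {epsilon}, so it must be delta.
(r3,c5): row 3 has {alpha,gamma,delta,epsilon}; column 5 has {epsilon}, so it must be beta.
(r4,c4): row 4 has {gamma,epsilon}; column 4 has {beta,epsilon}; the diagonal has {delta,epsilon}, so it must be alpha.
(r4,c5): row 4 has {alpha,gamma,epsilon}; column 5 has {beta,epsilon}, so it must be delta.
(r5,c3): row 5 has {alpha,beta}; column 3 has {beta,gamma,delta}, so it must be epsilon.
(r5,c5): row 5 has {alpha,beta,epsilon}; column 5 has {beta,delta,epsilon}; the diagonal has {alpha,delta,epsilon}, so it must be gamma.
(r1,c1): row 1 has {epsilon}; column 1 has {alpha,gamma,delta,epsilon}; the diagonal has {alpha,gamma,delta,epsilon}, so it must be beta.
(r1,c3): row 1 has {beta,epsilon}; column 3 has {beta,gamma,delta,epsilon}, so it must be alpha.
(r2,c4): row 2 has {beta,delta,epsilon}; column 4 has {alpha,beta,epsilon}, so it must be gamma.
(r2,c5): row 2 has {beta,gamma,delta,epsilon}; column 5 has {beta,gamma,delta,epsilon}, so it must be alpha.
(r4,c2): row 4 has {alpha,gamma,delta,epsilon}; column 2 has {alpha,epsilon}, so it must be beta.
(r5,c2): row 5 has {alpha,beta,gamma,epsilon}; column 2 has {alpha,beta,epsilon}, so it must be delta.
(r1,c2): row 1 has {alpha,beta,epsilon}; column 2 has {alpha,beta,delta,epsilon}, so it must be gamma.
(r1,c4): row 1 has {alpha,beta,gamma,epsilon}; column 4 has {alpha,beta,gamma,epsilon}, so it must be delta.

beta gamma alpha delta epsilon / delta epsilon beta gamma alpha / gamma alpha delta epsilon beta / epsilon beta gamma alpha delta / alpha delta epsilon beta gamma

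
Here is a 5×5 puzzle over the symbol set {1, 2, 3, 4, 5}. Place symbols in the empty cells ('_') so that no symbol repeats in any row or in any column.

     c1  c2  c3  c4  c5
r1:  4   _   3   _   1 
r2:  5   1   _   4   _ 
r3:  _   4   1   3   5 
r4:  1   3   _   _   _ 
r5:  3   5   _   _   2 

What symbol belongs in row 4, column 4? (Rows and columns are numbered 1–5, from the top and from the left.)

(r1,c2) = 2
(r1,c4) = 5
(r2,c3) = 2
(r2,c5) = 3
(r3,c1) = 2
(r4,c4) = 2

2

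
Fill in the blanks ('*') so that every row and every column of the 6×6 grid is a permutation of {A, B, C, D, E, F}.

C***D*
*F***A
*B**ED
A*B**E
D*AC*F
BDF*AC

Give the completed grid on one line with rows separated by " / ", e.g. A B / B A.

(r1,c3) = E
(r1,c6) = B
(r2,c1) = E
(r3,c1) = F
(r3,c3) = C
(r3,c4) = A
(r4,c2) = C
(r4,c5) = F
(r5,c2) = E
(r5,c5) = B
(r6,c4) = E
(r1,c2) = A
(r1,c4) = F
(r2,c3) = D
(r2,c4) = B
(r2,c5) = C
(r4,c4) = D

C A E F D B / E F D B C A / F B C A E D / A C B D F E / D E A C B F / B D F E A C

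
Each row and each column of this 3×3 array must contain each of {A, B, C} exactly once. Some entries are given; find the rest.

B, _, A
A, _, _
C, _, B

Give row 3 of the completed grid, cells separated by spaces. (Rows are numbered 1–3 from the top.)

C A B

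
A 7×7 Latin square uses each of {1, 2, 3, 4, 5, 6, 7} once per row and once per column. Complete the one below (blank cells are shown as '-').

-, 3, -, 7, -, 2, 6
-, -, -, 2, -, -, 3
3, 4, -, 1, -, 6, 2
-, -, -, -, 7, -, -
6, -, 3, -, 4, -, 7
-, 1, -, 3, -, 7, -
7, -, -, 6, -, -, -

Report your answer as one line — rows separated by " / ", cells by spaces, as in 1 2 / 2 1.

4 3 5 7 1 2 6 / 1 7 4 2 6 5 3 / 3 4 7 1 5 6 2 / 2 6 1 4 7 3 5 / 6 2 3 5 4 1 7 / 5 1 6 3 2 7 4 / 7 5 2 6 3 4 1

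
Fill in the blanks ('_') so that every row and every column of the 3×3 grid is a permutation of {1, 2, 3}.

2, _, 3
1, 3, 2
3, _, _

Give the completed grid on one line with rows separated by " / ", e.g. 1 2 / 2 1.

2 1 3 / 1 3 2 / 3 2 1

(r1,c2) = 1
(r3,c2) = 2
(r3,c3) = 1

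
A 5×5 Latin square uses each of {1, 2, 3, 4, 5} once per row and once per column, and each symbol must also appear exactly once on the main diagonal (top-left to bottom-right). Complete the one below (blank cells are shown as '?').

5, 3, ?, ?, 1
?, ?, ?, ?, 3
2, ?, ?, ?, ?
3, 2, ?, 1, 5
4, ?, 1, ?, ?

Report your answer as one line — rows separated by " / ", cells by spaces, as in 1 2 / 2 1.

5 3 2 4 1 / 1 4 5 2 3 / 2 1 3 5 4 / 3 2 4 1 5 / 4 5 1 3 2

(r2,c1): row 2 has {3}; column 1 has {2,3,4,5}, so it must be 1.
(r2,c2): row 2 has {1,3}; column 2 has {2,3}; the diagonal has {1,5}, so it must be 4.
(r3,c3): row 3 has {2}; column 3 has {1}; the diagonal has {1,4,5}, so it must be 3.
(r3,c5): row 3 has {2,3}; column 5 has {1,3,5}, so it must be 4.
(r4,c3): row 4 has {1,2,3,5}; column 3 has {1,3}, so it must be 4.
(r5,c2): row 5 has {1,4}; column 2 has {2,3,4}, so it must be 5.
(r5,c5): row 5 has {1,4,5}; column 5 has {1,3,4,5}; the diagonal has {1,3,4,5}, so it must be 2.
(r1,c3): row 1 has {1,3,5}; column 3 has {1,3,4}, so it must be 2.
(r1,c4): row 1 has {1,2,3,5}; column 4 has {1}, so it must be 4.
(r2,c3): row 2 has {1,3,4}; column 3 has {1,2,3,4}, so it must be 5.
(r2,c4): row 2 has {1,3,4,5}; column 4 has {1,4}, so it must be 2.
(r3,c2): row 3 has {2,3,4}; column 2 has {2,3,4,5}, so it must be 1.
(r3,c4): row 3 has {1,2,3,4}; column 4 has {1,2,4}, so it must be 5.
(r5,c4): row 5 has {1,2,4,5}; column 4 has {1,2,4,5}, so it must be 3.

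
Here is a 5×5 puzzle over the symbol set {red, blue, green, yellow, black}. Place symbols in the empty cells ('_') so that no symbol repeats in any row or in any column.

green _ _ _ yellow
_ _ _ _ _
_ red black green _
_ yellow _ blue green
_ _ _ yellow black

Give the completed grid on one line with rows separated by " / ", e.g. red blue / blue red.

green black blue red yellow / blue green yellow black red / yellow red black green blue / black yellow red blue green / red blue green yellow black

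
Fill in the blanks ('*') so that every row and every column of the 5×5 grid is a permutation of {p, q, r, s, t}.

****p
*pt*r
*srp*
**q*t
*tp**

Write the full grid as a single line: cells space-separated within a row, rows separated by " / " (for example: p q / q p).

r q s t p / s p t q r / t s r p q / p r q s t / q t p r s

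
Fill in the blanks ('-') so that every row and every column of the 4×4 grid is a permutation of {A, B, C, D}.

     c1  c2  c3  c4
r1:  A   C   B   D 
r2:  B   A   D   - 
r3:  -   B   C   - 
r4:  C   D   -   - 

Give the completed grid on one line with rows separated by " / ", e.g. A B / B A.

A C B D / B A D C / D B C A / C D A B

At row 2, column 4: row 2 has {A,B,D}; column 4 has {D}; that leaves C.
At row 3, column 1: row 3 has {B,C}; column 1 has {A,B,C}; that leaves D.
At row 3, column 4: row 3 has {B,C,D}; column 4 has {C,D}; that leaves A.
At row 4, column 3: row 4 has {C,D}; column 3 has {B,C,D}; that leaves A.
At row 4, column 4: row 4 has {A,C,D}; column 4 has {A,C,D}; that leaves B.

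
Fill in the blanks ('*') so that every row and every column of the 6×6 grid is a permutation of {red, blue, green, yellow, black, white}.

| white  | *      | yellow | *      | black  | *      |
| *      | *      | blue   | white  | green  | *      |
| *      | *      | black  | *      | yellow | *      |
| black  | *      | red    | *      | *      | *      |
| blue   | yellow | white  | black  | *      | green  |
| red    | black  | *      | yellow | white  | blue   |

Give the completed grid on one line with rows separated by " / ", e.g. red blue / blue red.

white green yellow blue black red / yellow red blue white green black / green blue black red yellow white / black white red green blue yellow / blue yellow white black red green / red black green yellow white blue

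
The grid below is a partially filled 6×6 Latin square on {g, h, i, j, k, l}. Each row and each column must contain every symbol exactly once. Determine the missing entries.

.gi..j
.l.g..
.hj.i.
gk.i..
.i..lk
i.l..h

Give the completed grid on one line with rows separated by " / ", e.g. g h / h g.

l g i h k j / j l k g h i / k h j l i g / g k h i j l / h i g j l k / i j l k g h

(r2,c6) = i
(r4,c3) = h
(r4,c5) = j
(r4,c6) = l
(r5,c3) = g
(r6,c2) = j
(r6,c4) = k
(r6,c5) = g
(r2,c3) = k
(r2,c5) = h
(r3,c4) = l
(r3,c6) = g
(r1,c4) = h
(r1,c5) = k
(r2,c1) = j
(r3,c1) = k
(r5,c1) = h
(r5,c4) = j
(r1,c1) = l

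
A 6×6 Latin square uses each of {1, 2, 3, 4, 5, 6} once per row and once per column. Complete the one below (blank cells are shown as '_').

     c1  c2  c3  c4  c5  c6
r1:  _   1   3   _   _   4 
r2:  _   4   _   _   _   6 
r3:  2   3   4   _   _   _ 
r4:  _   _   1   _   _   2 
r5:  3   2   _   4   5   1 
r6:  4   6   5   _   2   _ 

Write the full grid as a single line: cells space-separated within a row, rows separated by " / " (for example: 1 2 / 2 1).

5 1 3 2 6 4 / 1 4 2 5 3 6 / 2 3 4 6 1 5 / 6 5 1 3 4 2 / 3 2 6 4 5 1 / 4 6 5 1 2 3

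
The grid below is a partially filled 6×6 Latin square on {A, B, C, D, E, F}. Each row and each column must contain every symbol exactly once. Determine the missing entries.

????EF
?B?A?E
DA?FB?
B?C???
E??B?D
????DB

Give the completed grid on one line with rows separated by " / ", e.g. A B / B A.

A D B C E F / F B D A C E / D A E F B C / B E C D F A / E C F B A D / C F A E D B

(r3,c3) = E
(r3,c6) = C
(r4,c6) = A
(r4,c5) = F
(r2,c5) = C
(r5,c5) = A
(r2,c1) = F
(r2,c3) = D
(r5,c3) = F
(r6,c3) = A
(r1,c3) = B
(r5,c2) = C
(r6,c1) = C
(r6,c4) = E
(r1,c1) = A
(r1,c2) = D
(r1,c4) = C
(r4,c2) = E
(r4,c4) = D
(r6,c2) = F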